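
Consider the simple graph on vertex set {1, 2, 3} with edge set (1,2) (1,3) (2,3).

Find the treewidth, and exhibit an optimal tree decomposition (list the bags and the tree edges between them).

Treewidth 2.
One such decomposition:
Bags: B1 = {1, 2, 3}
Tree: (single bag)

A single bag containing all 3 vertices is trivially a valid decomposition of width 2. Conversely, {1, 2, 3} is a clique of size 3, and the vertices of any clique must share a bag in every tree decomposition; so some bag has ≥ 3 vertices and tw(G) ≥ 2. Hence tw(G) = 2 exactly.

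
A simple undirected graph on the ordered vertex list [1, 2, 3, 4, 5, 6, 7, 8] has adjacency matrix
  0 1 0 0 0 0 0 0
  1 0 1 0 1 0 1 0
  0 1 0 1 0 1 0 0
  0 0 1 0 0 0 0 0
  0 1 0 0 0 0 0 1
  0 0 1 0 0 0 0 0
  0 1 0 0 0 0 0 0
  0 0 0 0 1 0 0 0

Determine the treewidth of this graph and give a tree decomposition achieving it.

Treewidth 1.
One such decomposition:
Bags: B1 = {1, 2}  B2 = {2, 7}  B3 = {2, 3}  B4 = {3, 4}  B5 = {2, 5}  B6 = {5, 8}  B7 = {3, 6}
Tree: B1–B2, B2–B3, B3–B4, B1–B5, B5–B6, B3–B7

Each bag holds 2 vertices, so the decomposition has width 1, which upper-bounds the treewidth. Any graph with an edge has treewidth ≥ 1, and G has the edge 1–2. Combining the bounds, tw(G) = 1.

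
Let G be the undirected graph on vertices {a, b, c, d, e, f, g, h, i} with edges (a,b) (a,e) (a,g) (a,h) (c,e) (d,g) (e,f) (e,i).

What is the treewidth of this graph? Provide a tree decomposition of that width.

Treewidth 1.
Bags: B1 = {a, b}  B2 = {a, g}  B3 = {a, e}  B4 = {c, e}  B5 = {d, g}  B6 = {a, h}  B7 = {e, i}  B8 = {e, f}
Tree: B1–B2, B1–B3, B3–B4, B2–B5, B3–B6, B4–B7, B4–B8

The largest bag has 2 vertices, giving width 1; this decomposition certifies tw(G) ≤ 1. Since G has at least one edge (e.g. a–b), it is not an edgeless graph, so tw(G) ≥ 1. The upper and lower bounds meet at 1, so that is the treewidth.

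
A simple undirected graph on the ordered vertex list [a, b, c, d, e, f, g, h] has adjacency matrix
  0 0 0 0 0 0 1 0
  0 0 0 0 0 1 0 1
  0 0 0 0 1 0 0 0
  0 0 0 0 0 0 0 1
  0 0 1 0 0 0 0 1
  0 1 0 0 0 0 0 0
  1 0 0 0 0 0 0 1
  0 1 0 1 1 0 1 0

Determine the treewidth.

A width-1 tree decomposition is:
Bags: B1 = {b, h}  B2 = {e, h}  B3 = {b, f}  B4 = {d, h}  B5 = {g, h}  B6 = {c, e}  B7 = {a, g}
Tree: B1–B2, B1–B3, B2–B4, B2–B5, B2–B6, B5–B7
Each bag holds 2 vertices, so the decomposition has width 1, which upper-bounds the treewidth. Since G has at least one edge (e.g. b–h), it is not an edgeless graph, so tw(G) ≥ 1. The upper and lower bounds meet at 1, so that is the treewidth.

1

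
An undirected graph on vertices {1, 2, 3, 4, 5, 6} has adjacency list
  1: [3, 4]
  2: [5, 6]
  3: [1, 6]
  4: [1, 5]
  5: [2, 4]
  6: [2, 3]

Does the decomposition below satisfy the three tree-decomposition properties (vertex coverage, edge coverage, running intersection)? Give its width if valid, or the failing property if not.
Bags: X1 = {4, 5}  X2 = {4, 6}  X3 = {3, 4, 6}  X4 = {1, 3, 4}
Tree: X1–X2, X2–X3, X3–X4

No — vertex 2 appears in no bag.

A tree decomposition must satisfy three properties: every vertex lies in some bag; for every edge, both endpoints lie together in some bag; and for every vertex, the bags containing it form a connected subtree. Here vertex 2 appears in no bag, so the decomposition is invalid.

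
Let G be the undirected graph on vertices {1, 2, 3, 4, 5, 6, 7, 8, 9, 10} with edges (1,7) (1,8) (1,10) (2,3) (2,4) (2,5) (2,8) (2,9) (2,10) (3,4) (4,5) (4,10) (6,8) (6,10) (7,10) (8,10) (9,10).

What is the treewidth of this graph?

2

A width-2 tree decomposition is:
Bags: B1 = {2, 8, 10}  B2 = {2, 4, 10}  B3 = {1, 8, 10}  B4 = {1, 7, 10}  B5 = {2, 9, 10}  B6 = {2, 3, 4}  B7 = {2, 4, 5}  B8 = {6, 8, 10}
Tree: B1–B2, B1–B3, B3–B4, B1–B5, B2–B6, B2–B7, B1–B8
Each bag holds 3 vertices, so the decomposition has width 2, which upper-bounds the treewidth. For the lower bound, the 3 vertices {1, 8, 10} are pairwise adjacent, and any tree decomposition puts a clique entirely inside one bag — forcing width ≥ 2. Combining the bounds, tw(G) = 2.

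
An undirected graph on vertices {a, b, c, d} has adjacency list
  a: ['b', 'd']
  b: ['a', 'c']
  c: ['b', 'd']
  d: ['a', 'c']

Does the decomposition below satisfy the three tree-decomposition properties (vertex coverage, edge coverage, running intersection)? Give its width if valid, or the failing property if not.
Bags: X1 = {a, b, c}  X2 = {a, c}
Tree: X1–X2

No — vertex d appears in no bag.

A tree decomposition must satisfy three properties: every vertex lies in some bag; for every edge, both endpoints lie together in some bag; and for every vertex, the bags containing it form a connected subtree. Here vertex d appears in no bag, so the decomposition is invalid.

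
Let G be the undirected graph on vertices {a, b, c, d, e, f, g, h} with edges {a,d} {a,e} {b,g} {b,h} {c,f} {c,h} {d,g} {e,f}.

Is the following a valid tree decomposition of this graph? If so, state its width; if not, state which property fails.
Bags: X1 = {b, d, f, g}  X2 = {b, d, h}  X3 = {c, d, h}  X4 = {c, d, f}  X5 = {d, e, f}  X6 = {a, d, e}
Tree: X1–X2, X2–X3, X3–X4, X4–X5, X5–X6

A tree decomposition must satisfy three properties: every vertex lies in some bag; for every edge, both endpoints lie together in some bag; and for every vertex, the bags containing it form a connected subtree. Here bags containing vertex f are not connected in the tree, so the decomposition is invalid.

No — bags containing vertex f are not connected in the tree.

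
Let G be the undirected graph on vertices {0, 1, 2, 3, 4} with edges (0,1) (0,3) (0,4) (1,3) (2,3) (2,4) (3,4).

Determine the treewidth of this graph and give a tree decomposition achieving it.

Each bag holds 3 vertices, so the decomposition has width 2, which upper-bounds the treewidth. On the other hand G contains the 3-clique {0, 1, 3}. A clique must lie in a single bag of any decomposition, so no decomposition can have width below 2. Hence tw(G) = 2 exactly.

Treewidth 2.
One optimal decomposition is:
Bags: B1 = {0, 3, 4}  B2 = {2, 3, 4}  B3 = {0, 1, 3}
Tree: B1–B2, B1–B3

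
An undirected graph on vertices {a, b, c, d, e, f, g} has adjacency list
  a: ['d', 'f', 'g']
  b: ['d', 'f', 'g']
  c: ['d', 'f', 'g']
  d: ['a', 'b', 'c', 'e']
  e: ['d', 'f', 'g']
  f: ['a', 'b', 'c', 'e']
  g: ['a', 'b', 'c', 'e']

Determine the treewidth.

A width-3 tree decomposition is:
Bags: B1 = {d, e, f, g}  B2 = {a, d, f, g}  B3 = {b, d, f, g}  B4 = {c, d, f, g}
Tree: B1–B2, B2–B3, B3–B4
The largest bag has 4 vertices, giving width 3; this decomposition certifies tw(G) ≤ 3. For the lower bound: the 4 vertex sets {e,g}, {a,f}, {d}, {b} are disjoint, each induces a connected subgraph, and every pair is joined by at least one edge of G. Contracting each set to a single vertex therefore yields K_{4} as a minor, and since treewidth is minor-monotone, tw(G) ≥ tw(K_{4}) = 3. Therefore the treewidth is 3.

3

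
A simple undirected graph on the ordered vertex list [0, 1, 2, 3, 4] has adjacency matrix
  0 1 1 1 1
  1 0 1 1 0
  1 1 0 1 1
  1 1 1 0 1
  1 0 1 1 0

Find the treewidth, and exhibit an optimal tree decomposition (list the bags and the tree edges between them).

Treewidth 3.
One optimal decomposition is:
Bags: B1 = {0, 1, 2, 3}  B2 = {0, 2, 3, 4}
Tree: B1–B2

Each bag holds 4 vertices, so the decomposition has width 3, which upper-bounds the treewidth. On the other hand G contains the 4-clique {0, 1, 2, 3}. A clique must lie in a single bag of any decomposition, so no decomposition can have width below 3. Combining the bounds, tw(G) = 3.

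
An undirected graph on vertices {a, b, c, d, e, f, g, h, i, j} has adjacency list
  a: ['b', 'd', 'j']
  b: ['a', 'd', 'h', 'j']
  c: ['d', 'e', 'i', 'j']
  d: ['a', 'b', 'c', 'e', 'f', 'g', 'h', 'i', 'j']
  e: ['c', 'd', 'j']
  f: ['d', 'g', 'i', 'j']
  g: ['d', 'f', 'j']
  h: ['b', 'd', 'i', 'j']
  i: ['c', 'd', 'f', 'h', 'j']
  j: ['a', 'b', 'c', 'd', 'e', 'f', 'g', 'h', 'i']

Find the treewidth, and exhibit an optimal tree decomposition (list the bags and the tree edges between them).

Each bag holds 4 vertices, so the decomposition has width 3, which upper-bounds the treewidth. On the other hand G contains the 4-clique {d, f, g, j}. A clique must lie in a single bag of any decomposition, so no decomposition can have width below 3. Hence tw(G) = 3 exactly.

Treewidth 3.
One such decomposition:
Bags: B1 = {d, h, i, j}  B2 = {b, d, h, j}  B3 = {c, d, i, j}  B4 = {d, f, i, j}  B5 = {a, b, d, j}  B6 = {d, f, g, j}  B7 = {c, d, e, j}
Tree: B1–B2, B1–B3, B3–B4, B2–B5, B4–B6, B3–B7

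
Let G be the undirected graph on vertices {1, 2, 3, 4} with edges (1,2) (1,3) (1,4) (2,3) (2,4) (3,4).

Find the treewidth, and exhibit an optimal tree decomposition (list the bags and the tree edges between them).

With just one bag of size 4, the width is 4 − 1 = 3, so tw(G) ≤ 3. For the lower bound, the 4 vertices {1, 2, 3, 4} are pairwise adjacent, and any tree decomposition puts a clique entirely inside one bag — forcing width ≥ 3. Combining the bounds, tw(G) = 3.

Treewidth 3.
Bags: B1 = {1, 2, 3, 4}
Tree: (single bag)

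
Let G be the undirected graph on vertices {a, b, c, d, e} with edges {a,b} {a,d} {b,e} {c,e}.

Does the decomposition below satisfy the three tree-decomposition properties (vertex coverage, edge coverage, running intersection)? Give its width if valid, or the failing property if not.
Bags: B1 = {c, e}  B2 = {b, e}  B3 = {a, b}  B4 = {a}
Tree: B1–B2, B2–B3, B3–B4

A tree decomposition must satisfy three properties: every vertex lies in some bag; for every edge, both endpoints lie together in some bag; and for every vertex, the bags containing it form a connected subtree. Here vertex d appears in no bag, so the decomposition is invalid.

No — vertex d appears in no bag.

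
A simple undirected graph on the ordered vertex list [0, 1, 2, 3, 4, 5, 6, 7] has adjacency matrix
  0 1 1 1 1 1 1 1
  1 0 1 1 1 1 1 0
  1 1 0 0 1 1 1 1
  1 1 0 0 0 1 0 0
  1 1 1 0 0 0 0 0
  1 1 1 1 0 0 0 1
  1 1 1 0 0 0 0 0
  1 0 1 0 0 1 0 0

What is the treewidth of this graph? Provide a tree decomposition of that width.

Treewidth 3.
One such decomposition:
Bags: B1 = {0, 1, 2, 5}  B2 = {0, 2, 5, 7}  B3 = {0, 1, 3, 5}  B4 = {0, 1, 2, 4}  B5 = {0, 1, 2, 6}
Tree: B1–B2, B1–B3, B1–B4, B1–B5

The largest bag has 4 vertices, giving width 3; this decomposition certifies tw(G) ≤ 3. On the other hand G contains the 4-clique {0, 1, 2, 4}. A clique must lie in a single bag of any decomposition, so no decomposition can have width below 3. Combining the bounds, tw(G) = 3.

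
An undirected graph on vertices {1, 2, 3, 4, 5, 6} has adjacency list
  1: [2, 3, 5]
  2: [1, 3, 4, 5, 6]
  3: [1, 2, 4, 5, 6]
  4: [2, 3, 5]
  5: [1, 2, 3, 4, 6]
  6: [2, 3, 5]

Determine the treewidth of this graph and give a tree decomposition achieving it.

Treewidth 3.
Bags: B1 = {2, 3, 5, 6}  B2 = {2, 3, 4, 5}  B3 = {1, 2, 3, 5}
Tree: B1–B2, B1–B3

Every bag has size at most 4, so the width is 4 − 1 = 3 and tw(G) ≤ 3. For the lower bound, the 4 vertices {1, 2, 3, 5} are pairwise adjacent, and any tree decomposition puts a clique entirely inside one bag — forcing width ≥ 3. Combining the bounds, tw(G) = 3.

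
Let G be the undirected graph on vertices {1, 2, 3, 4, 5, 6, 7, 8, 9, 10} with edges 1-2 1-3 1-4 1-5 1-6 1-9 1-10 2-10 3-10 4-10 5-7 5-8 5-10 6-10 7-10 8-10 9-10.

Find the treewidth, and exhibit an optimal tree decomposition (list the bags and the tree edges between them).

Each bag holds 3 vertices, so the decomposition has width 2, which upper-bounds the treewidth. For the lower bound, the 3 vertices {5, 8, 10} are pairwise adjacent, and any tree decomposition puts a clique entirely inside one bag — forcing width ≥ 2. Combining the bounds, tw(G) = 2.

Treewidth 2.
One optimal decomposition is:
Bags: B1 = {1, 5, 10}  B2 = {1, 3, 10}  B3 = {1, 4, 10}  B4 = {5, 8, 10}  B5 = {1, 2, 10}  B6 = {1, 6, 10}  B7 = {5, 7, 10}  B8 = {1, 9, 10}
Tree: B1–B2, B1–B3, B1–B4, B3–B5, B1–B6, B1–B7, B1–B8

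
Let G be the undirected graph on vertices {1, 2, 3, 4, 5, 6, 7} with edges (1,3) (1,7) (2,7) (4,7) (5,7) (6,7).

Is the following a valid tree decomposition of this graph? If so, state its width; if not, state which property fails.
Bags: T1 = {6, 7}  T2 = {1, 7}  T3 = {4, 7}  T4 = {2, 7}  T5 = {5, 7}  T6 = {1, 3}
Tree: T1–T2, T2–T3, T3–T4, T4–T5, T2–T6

Checking the three conditions: (i) the bags cover all of {1, 2, 3, 4, 5, 6, 7}; (ii) for each edge, some bag contains both endpoints; (iii) the bags containing any fixed vertex form a subtree. All hold, so the decomposition is valid with width 2 − 1 = 1.

Yes; width 1.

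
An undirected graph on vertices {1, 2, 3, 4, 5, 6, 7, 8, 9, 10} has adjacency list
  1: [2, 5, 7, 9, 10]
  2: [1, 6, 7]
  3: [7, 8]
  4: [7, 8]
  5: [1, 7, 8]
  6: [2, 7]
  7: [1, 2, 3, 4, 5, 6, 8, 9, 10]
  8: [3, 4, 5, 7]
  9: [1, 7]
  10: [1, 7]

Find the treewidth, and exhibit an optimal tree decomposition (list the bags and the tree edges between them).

Treewidth 2.
Bags: B1 = {1, 5, 7}  B2 = {1, 2, 7}  B3 = {5, 7, 8}  B4 = {4, 7, 8}  B5 = {1, 7, 9}  B6 = {3, 7, 8}  B7 = {2, 6, 7}  B8 = {1, 7, 10}
Tree: B1–B2, B1–B3, B3–B4, B1–B5, B3–B6, B2–B7, B2–B8

Every bag has size at most 3, so the width is 3 − 1 = 2 and tw(G) ≤ 2. Conversely, {1, 7, 9} is a clique of size 3, and the vertices of any clique must share a bag in every tree decomposition; so some bag has ≥ 3 vertices and tw(G) ≥ 2. The upper and lower bounds meet at 2, so that is the treewidth.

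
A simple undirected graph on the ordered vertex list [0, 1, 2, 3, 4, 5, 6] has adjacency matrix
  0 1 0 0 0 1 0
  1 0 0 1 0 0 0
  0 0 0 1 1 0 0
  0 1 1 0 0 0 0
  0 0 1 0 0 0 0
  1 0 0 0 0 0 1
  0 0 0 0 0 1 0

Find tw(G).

1

A width-1 tree decomposition is:
Bags: B1 = {2, 4}  B2 = {2, 3}  B3 = {1, 3}  B4 = {0, 1}  B5 = {0, 5}  B6 = {5, 6}
Tree: B1–B2, B2–B3, B3–B4, B4–B5, B5–B6
Every bag has size at most 2, so the width is 2 − 1 = 1 and tw(G) ≤ 1. G has an edge, so its treewidth is at least 1. The upper and lower bounds meet at 1, so that is the treewidth.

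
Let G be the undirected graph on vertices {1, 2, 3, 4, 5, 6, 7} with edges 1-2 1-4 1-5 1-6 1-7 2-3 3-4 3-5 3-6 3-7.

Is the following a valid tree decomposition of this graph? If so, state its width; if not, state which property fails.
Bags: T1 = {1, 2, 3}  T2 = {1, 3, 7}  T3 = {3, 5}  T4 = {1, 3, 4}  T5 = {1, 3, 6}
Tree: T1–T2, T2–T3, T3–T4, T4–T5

No — edge (1,5) lies in no bag.

A tree decomposition must satisfy three properties: every vertex lies in some bag; for every edge, both endpoints lie together in some bag; and for every vertex, the bags containing it form a connected subtree. Here edge (1,5) lies in no bag, so the decomposition is invalid.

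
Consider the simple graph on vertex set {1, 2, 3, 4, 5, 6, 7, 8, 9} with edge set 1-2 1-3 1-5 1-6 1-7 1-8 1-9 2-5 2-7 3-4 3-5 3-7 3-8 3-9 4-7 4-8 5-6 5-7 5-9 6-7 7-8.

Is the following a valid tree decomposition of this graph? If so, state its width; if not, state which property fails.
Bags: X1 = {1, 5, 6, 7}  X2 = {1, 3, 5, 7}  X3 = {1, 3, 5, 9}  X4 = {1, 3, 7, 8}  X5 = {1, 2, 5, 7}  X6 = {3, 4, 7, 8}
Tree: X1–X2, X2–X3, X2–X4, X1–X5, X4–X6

Yes; width 3.

Checking the three conditions: (i) the bags cover all of {1, 2, 3, 4, 5, 6, 7, 8, 9}; (ii) for each edge, some bag contains both endpoints; (iii) the bags containing any fixed vertex form a subtree. All hold, so the decomposition is valid with width 4 − 1 = 3.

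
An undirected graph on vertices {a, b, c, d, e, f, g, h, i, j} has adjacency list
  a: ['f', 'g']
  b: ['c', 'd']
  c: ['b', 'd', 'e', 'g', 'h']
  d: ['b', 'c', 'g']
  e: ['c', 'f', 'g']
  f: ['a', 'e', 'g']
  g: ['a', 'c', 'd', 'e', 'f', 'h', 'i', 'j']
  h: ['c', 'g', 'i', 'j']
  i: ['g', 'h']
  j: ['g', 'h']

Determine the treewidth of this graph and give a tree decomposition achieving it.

Each bag holds 3 vertices, so the decomposition has width 2, which upper-bounds the treewidth. Conversely, {c, d, g} is a clique of size 3, and the vertices of any clique must share a bag in every tree decomposition; so some bag has ≥ 3 vertices and tw(G) ≥ 2. Hence tw(G) = 2 exactly.

Treewidth 2.
Bags: B1 = {c, g, h}  B2 = {g, h, j}  B3 = {c, d, g}  B4 = {c, e, g}  B5 = {b, c, d}  B6 = {g, h, i}  B7 = {e, f, g}  B8 = {a, f, g}
Tree: B1–B2, B1–B3, B1–B4, B3–B5, B1–B6, B4–B7, B7–B8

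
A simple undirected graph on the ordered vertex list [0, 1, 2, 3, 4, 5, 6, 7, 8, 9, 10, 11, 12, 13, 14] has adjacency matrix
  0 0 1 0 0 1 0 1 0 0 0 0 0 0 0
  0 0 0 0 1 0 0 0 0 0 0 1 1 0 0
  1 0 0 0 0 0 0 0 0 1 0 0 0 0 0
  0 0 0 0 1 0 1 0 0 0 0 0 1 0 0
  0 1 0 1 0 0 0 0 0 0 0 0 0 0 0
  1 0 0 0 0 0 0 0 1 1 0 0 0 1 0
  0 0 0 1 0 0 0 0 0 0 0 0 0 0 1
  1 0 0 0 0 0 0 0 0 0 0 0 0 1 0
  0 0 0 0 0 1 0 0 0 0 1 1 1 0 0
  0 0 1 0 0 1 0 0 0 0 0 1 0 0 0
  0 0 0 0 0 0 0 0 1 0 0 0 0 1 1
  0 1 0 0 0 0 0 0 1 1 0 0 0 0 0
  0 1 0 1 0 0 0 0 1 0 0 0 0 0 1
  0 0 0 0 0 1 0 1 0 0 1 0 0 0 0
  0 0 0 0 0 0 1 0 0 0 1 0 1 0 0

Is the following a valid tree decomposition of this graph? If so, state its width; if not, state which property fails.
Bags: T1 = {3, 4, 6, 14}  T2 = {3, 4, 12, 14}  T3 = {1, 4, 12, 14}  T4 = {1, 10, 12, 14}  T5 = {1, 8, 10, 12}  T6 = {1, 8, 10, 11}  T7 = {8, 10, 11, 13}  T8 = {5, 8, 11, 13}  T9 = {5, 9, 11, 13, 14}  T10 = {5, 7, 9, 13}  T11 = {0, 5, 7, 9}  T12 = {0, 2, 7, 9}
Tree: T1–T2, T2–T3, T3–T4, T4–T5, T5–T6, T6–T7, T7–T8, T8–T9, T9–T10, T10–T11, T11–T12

No — bags containing vertex 14 are not connected in the tree.

A tree decomposition must satisfy three properties: every vertex lies in some bag; for every edge, both endpoints lie together in some bag; and for every vertex, the bags containing it form a connected subtree. Here bags containing vertex 14 are not connected in the tree, so the decomposition is invalid.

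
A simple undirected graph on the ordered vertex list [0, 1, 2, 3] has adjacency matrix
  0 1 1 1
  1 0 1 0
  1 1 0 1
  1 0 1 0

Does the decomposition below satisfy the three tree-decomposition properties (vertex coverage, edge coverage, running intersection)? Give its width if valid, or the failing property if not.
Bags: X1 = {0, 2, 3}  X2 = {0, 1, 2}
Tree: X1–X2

Vertex coverage: the bags together contain {0, 1, 2, 3}, the full vertex set. Edge coverage: each edge of G has both endpoints in at least one bag. Running intersection: for every vertex, the bags containing it form a connected subtree. All three properties hold, so this is a valid tree decomposition of width max|bag| − 1 = 2, and hence tw(G) ≤ 2.

Yes; width 2.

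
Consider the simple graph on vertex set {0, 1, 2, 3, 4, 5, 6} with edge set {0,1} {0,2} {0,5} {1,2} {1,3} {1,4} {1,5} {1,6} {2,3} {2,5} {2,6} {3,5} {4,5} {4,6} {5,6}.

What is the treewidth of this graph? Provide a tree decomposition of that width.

Treewidth 3.
One such decomposition:
Bags: B1 = {1, 4, 5, 6}  B2 = {1, 2, 5, 6}  B3 = {0, 1, 2, 5}  B4 = {1, 2, 3, 5}
Tree: B1–B2, B2–B3, B2–B4

Each bag holds 4 vertices, so the decomposition has width 3, which upper-bounds the treewidth. On the other hand G contains the 4-clique {0, 1, 2, 5}. A clique must lie in a single bag of any decomposition, so no decomposition can have width below 3. Combining the bounds, tw(G) = 3.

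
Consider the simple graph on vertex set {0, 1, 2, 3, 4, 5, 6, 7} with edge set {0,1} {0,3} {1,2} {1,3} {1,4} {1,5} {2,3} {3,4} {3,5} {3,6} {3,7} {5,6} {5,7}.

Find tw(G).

A width-2 tree decomposition is:
Bags: B1 = {1, 3, 4}  B2 = {0, 1, 3}  B3 = {1, 3, 5}  B4 = {3, 5, 7}  B5 = {3, 5, 6}  B6 = {1, 2, 3}
Tree: B1–B2, B2–B3, B3–B4, B4–B5, B2–B6
Each bag holds 3 vertices, so the decomposition has width 2, which upper-bounds the treewidth. Conversely, {0, 1, 3} is a clique of size 3, and the vertices of any clique must share a bag in every tree decomposition; so some bag has ≥ 3 vertices and tw(G) ≥ 2. Combining the bounds, tw(G) = 2.

2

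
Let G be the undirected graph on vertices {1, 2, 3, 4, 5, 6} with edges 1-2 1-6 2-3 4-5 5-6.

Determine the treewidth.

1

A width-1 tree decomposition is:
Bags: B1 = {5, 6}  B2 = {1, 6}  B3 = {4, 5}  B4 = {1, 2}  B5 = {2, 3}
Tree: B1–B2, B1–B3, B2–B4, B4–B5
Every bag has size at most 2, so the width is 2 − 1 = 1 and tw(G) ≤ 1. G has an edge, so its treewidth is at least 1. The upper and lower bounds meet at 1, so that is the treewidth.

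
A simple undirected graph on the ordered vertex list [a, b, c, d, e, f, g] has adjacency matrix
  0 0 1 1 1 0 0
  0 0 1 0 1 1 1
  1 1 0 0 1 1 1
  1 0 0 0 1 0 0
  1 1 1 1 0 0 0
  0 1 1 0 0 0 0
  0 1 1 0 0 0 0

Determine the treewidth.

2

A width-2 tree decomposition is:
Bags: B1 = {a, c, e}  B2 = {b, c, e}  B3 = {b, c, f}  B4 = {b, c, g}  B5 = {a, d, e}
Tree: B1–B2, B2–B3, B3–B4, B1–B5
Every bag has size at most 3, so the width is 3 − 1 = 2 and tw(G) ≤ 2. Conversely, {a, d, e} is a clique of size 3, and the vertices of any clique must share a bag in every tree decomposition; so some bag has ≥ 3 vertices and tw(G) ≥ 2. The upper and lower bounds meet at 2, so that is the treewidth.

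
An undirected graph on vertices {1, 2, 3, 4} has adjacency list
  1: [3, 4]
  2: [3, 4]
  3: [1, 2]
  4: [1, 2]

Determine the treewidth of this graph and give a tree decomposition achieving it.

Treewidth 2.
One optimal decomposition is:
Bags: B1 = {1, 2, 3}  B2 = {1, 2, 4}
Tree: B1–B2

The largest bag has 3 vertices, giving width 2; this decomposition certifies tw(G) ≤ 2. For the lower bound, G contains the cycle 1–3–2–4–1, so G is not a forest; only forests have treewidth ≤ 1, hence tw(G) ≥ 2. Combining the bounds, tw(G) = 2.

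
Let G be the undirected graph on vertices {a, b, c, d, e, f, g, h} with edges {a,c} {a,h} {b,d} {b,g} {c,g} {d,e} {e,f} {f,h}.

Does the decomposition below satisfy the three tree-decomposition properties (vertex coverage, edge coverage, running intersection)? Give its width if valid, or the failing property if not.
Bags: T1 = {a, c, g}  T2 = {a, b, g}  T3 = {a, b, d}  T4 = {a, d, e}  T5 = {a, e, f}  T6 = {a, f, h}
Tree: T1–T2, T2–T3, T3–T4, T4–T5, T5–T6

Checking the three conditions: (i) the bags cover all of {a, b, c, d, e, f, g, h}; (ii) for each edge, some bag contains both endpoints; (iii) the bags containing any fixed vertex form a subtree. All hold, so the decomposition is valid with width 3 − 1 = 2.

Yes; width 2.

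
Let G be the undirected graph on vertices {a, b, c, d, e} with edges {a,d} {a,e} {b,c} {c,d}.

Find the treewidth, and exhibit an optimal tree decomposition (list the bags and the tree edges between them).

Treewidth 1.
One optimal decomposition is:
Bags: B1 = {a, e}  B2 = {a, d}  B3 = {c, d}  B4 = {b, c}
Tree: B1–B2, B2–B3, B3–B4

Each bag holds 2 vertices, so the decomposition has width 1, which upper-bounds the treewidth. Any graph with an edge has treewidth ≥ 1, and G has the edge e–a. Therefore the treewidth is 1.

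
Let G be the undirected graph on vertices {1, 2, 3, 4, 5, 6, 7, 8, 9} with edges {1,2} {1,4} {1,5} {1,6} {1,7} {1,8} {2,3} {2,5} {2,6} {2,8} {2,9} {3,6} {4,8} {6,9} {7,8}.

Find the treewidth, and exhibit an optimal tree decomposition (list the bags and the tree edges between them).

Treewidth 2.
Bags: B1 = {1, 2, 5}  B2 = {1, 2, 6}  B3 = {2, 6, 9}  B4 = {2, 3, 6}  B5 = {1, 2, 8}  B6 = {1, 7, 8}  B7 = {1, 4, 8}
Tree: B1–B2, B2–B3, B2–B4, B1–B5, B5–B6, B6–B7

Every bag has size at most 3, so the width is 3 − 1 = 2 and tw(G) ≤ 2. For the lower bound, the 3 vertices {1, 2, 8} are pairwise adjacent, and any tree decomposition puts a clique entirely inside one bag — forcing width ≥ 2. The upper and lower bounds meet at 2, so that is the treewidth.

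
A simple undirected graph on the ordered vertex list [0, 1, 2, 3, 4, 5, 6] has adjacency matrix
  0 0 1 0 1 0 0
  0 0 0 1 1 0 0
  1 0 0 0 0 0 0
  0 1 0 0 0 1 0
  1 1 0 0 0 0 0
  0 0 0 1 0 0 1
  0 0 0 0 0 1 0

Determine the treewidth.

A width-1 tree decomposition is:
Bags: B1 = {5, 6}  B2 = {3, 5}  B3 = {1, 3}  B4 = {1, 4}  B5 = {0, 4}  B6 = {0, 2}
Tree: B1–B2, B2–B3, B3–B4, B4–B5, B5–B6
Each bag holds 2 vertices, so the decomposition has width 1, which upper-bounds the treewidth. Since G has at least one edge (e.g. 6–5), it is not an edgeless graph, so tw(G) ≥ 1. Therefore the treewidth is 1.

1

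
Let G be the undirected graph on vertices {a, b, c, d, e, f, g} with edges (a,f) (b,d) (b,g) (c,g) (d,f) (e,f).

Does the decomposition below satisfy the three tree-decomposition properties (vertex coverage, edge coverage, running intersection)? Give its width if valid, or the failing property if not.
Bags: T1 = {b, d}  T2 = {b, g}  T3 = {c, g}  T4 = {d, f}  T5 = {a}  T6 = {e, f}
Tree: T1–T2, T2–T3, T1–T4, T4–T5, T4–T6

No — edge (f,a) lies in no bag.

A tree decomposition must satisfy three properties: every vertex lies in some bag; for every edge, both endpoints lie together in some bag; and for every vertex, the bags containing it form a connected subtree. Here edge (f,a) lies in no bag, so the decomposition is invalid.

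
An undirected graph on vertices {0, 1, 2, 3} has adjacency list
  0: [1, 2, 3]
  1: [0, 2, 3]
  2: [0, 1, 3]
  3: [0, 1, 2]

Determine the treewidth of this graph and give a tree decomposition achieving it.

With just one bag of size 4, the width is 4 − 1 = 3, so tw(G) ≤ 3. On the other hand G contains the 4-clique {0, 1, 2, 3}. A clique must lie in a single bag of any decomposition, so no decomposition can have width below 3. The upper and lower bounds meet at 3, so that is the treewidth.

Treewidth 3.
One optimal decomposition is:
Bags: B1 = {0, 1, 2, 3}
Tree: (single bag)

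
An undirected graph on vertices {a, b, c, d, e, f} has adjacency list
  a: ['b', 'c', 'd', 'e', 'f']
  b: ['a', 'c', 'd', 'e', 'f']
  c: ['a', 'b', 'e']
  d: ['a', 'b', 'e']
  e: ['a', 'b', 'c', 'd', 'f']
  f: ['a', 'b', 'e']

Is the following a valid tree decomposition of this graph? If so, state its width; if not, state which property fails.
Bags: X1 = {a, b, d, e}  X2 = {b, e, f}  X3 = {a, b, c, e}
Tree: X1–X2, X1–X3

No — edge (a,f) lies in no bag.

A tree decomposition must satisfy three properties: every vertex lies in some bag; for every edge, both endpoints lie together in some bag; and for every vertex, the bags containing it form a connected subtree. Here edge (a,f) lies in no bag, so the decomposition is invalid.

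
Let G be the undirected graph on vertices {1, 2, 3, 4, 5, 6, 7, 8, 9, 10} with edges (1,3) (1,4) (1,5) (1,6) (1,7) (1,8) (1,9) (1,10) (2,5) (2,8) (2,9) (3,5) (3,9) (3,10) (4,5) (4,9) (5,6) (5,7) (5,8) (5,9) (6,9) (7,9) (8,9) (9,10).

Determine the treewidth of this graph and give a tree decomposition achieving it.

Treewidth 3.
Bags: B1 = {1, 5, 7, 9}  B2 = {1, 3, 5, 9}  B3 = {1, 5, 8, 9}  B4 = {1, 4, 5, 9}  B5 = {1, 5, 6, 9}  B6 = {1, 3, 9, 10}  B7 = {2, 5, 8, 9}
Tree: B1–B2, B2–B3, B2–B4, B4–B5, B2–B6, B3–B7

Each bag holds 4 vertices, so the decomposition has width 3, which upper-bounds the treewidth. For the lower bound, the 4 vertices {1, 3, 9, 10} are pairwise adjacent, and any tree decomposition puts a clique entirely inside one bag — forcing width ≥ 3. Hence tw(G) = 3 exactly.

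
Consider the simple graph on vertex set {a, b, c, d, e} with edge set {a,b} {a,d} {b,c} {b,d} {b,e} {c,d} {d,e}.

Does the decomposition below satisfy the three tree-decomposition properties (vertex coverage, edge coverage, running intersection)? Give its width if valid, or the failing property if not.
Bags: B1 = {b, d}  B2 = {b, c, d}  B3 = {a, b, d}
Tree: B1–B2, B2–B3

No — vertex e appears in no bag.

A tree decomposition must satisfy three properties: every vertex lies in some bag; for every edge, both endpoints lie together in some bag; and for every vertex, the bags containing it form a connected subtree. Here vertex e appears in no bag, so the decomposition is invalid.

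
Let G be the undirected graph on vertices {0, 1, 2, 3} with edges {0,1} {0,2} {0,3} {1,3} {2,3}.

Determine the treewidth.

2

A width-2 tree decomposition is:
Bags: B1 = {0, 1, 3}  B2 = {0, 2, 3}
Tree: B1–B2
The largest bag has 3 vertices, giving width 2; this decomposition certifies tw(G) ≤ 2. For the lower bound, the 3 vertices {0, 1, 3} are pairwise adjacent, and any tree decomposition puts a clique entirely inside one bag — forcing width ≥ 2. Therefore the treewidth is 2.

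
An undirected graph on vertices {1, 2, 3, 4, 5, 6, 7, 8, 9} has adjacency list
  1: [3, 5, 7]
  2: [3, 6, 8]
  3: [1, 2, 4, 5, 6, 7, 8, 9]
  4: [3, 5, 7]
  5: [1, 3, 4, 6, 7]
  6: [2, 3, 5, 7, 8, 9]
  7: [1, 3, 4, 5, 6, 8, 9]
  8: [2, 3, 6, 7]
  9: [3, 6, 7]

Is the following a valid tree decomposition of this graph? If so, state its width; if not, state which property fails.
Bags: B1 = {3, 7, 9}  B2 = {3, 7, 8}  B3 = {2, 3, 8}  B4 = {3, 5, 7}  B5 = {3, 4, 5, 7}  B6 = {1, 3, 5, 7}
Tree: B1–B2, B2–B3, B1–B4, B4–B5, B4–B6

No — vertex 6 appears in no bag.

A tree decomposition must satisfy three properties: every vertex lies in some bag; for every edge, both endpoints lie together in some bag; and for every vertex, the bags containing it form a connected subtree. Here vertex 6 appears in no bag, so the decomposition is invalid.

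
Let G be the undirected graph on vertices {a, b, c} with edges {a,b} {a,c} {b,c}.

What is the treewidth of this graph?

2

A width-2 tree decomposition is:
Bags: B1 = {a, b, c}
Tree: (single bag)
A single bag containing all 3 vertices is trivially a valid decomposition of width 2. Conversely, {a, b, c} is a clique of size 3, and the vertices of any clique must share a bag in every tree decomposition; so some bag has ≥ 3 vertices and tw(G) ≥ 2. Hence tw(G) = 2 exactly.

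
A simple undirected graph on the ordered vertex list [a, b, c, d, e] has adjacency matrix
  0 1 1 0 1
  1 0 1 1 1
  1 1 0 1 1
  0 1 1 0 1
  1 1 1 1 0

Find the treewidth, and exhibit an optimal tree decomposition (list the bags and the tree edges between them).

The largest bag has 4 vertices, giving width 3; this decomposition certifies tw(G) ≤ 3. For the lower bound, the 4 vertices {b, c, d, e} are pairwise adjacent, and any tree decomposition puts a clique entirely inside one bag — forcing width ≥ 3. Therefore the treewidth is 3.

Treewidth 3.
One such decomposition:
Bags: B1 = {b, c, d, e}  B2 = {a, b, c, e}
Tree: B1–B2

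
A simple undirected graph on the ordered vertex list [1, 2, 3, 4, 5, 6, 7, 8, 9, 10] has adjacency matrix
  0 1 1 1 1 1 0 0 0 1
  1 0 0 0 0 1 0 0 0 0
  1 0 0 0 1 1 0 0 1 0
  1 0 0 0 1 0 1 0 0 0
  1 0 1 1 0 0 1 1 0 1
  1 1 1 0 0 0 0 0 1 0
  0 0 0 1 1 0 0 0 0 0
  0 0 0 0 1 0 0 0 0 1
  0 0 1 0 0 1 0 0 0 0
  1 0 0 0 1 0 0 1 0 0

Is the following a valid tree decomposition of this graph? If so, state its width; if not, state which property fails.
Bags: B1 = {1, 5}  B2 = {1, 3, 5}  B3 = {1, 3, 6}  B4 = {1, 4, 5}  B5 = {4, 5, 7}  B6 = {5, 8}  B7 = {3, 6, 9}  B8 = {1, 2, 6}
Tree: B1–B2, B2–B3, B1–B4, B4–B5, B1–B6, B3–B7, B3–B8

A tree decomposition must satisfy three properties: every vertex lies in some bag; for every edge, both endpoints lie together in some bag; and for every vertex, the bags containing it form a connected subtree. Here vertex 10 appears in no bag, so the decomposition is invalid.

No — vertex 10 appears in no bag.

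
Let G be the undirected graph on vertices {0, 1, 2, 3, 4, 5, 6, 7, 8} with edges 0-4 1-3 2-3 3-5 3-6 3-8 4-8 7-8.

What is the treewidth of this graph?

1

A width-1 tree decomposition is:
Bags: B1 = {1, 3}  B2 = {3, 8}  B3 = {3, 5}  B4 = {4, 8}  B5 = {7, 8}  B6 = {3, 6}  B7 = {0, 4}  B8 = {2, 3}
Tree: B1–B2, B2–B3, B2–B4, B2–B5, B1–B6, B4–B7, B6–B8
Every bag has size at most 2, so the width is 2 − 1 = 1 and tw(G) ≤ 1. Since G has at least one edge (e.g. 1–3), it is not an edgeless graph, so tw(G) ≥ 1. Combining the bounds, tw(G) = 1.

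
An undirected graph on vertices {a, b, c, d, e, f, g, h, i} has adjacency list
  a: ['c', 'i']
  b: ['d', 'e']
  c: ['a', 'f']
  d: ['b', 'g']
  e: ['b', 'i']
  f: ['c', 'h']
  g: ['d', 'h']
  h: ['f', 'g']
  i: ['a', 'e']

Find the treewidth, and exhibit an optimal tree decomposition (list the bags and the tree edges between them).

Treewidth 2.
Bags: B1 = {f, g, h}  B2 = {d, f, g}  B3 = {b, d, f}  B4 = {b, e, f}  B5 = {e, f, i}  B6 = {a, f, i}  B7 = {a, c, f}
Tree: B1–B2, B2–B3, B3–B4, B4–B5, B5–B6, B6–B7

Each bag holds 3 vertices, so the decomposition has width 2, which upper-bounds the treewidth. The edges f–h–g–d–b–e–i–a–c–f form a cycle, so G is not a tree and its treewidth is at least 2. Hence tw(G) = 2 exactly.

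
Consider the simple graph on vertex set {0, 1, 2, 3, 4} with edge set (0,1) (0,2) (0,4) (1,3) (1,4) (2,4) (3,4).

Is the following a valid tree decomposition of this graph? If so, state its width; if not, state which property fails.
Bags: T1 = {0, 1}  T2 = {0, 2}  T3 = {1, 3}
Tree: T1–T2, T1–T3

No — vertex 4 appears in no bag.

A tree decomposition must satisfy three properties: every vertex lies in some bag; for every edge, both endpoints lie together in some bag; and for every vertex, the bags containing it form a connected subtree. Here vertex 4 appears in no bag, so the decomposition is invalid.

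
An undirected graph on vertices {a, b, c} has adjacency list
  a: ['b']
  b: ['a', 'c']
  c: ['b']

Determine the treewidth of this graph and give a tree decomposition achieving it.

Each bag holds 2 vertices, so the decomposition has width 1, which upper-bounds the treewidth. Any graph with an edge has treewidth ≥ 1, and G has the edge c–b. The upper and lower bounds meet at 1, so that is the treewidth.

Treewidth 1.
One optimal decomposition is:
Bags: B1 = {b, c}  B2 = {a, b}
Tree: B1–B2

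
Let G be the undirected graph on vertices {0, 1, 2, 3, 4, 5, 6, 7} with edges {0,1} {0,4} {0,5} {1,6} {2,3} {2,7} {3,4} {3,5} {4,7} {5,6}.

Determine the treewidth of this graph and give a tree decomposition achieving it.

The largest bag has 3 vertices, giving width 2; this decomposition certifies tw(G) ≤ 2. For the lower bound, G contains the cycle 1–6–5–0–1, so G is not a forest; only forests have treewidth ≤ 1, hence tw(G) ≥ 2. Hence tw(G) = 2 exactly.

Treewidth 2.
One optimal decomposition is:
Bags: B1 = {0, 1, 6}  B2 = {0, 5, 6}  B3 = {0, 4, 5}  B4 = {3, 4, 5}  B5 = {3, 4, 7}  B6 = {2, 3, 7}
Tree: B1–B2, B2–B3, B3–B4, B4–B5, B5–B6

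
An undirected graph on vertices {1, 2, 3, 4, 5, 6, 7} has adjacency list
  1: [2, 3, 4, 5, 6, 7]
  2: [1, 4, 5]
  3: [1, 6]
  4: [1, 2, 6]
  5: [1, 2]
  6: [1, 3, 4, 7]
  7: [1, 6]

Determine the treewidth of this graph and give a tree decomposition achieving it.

Each bag holds 3 vertices, so the decomposition has width 2, which upper-bounds the treewidth. On the other hand G contains the 3-clique {1, 2, 4}. A clique must lie in a single bag of any decomposition, so no decomposition can have width below 2. Hence tw(G) = 2 exactly.

Treewidth 2.
One optimal decomposition is:
Bags: B1 = {1, 2, 4}  B2 = {1, 4, 6}  B3 = {1, 2, 5}  B4 = {1, 6, 7}  B5 = {1, 3, 6}
Tree: B1–B2, B1–B3, B2–B4, B4–B5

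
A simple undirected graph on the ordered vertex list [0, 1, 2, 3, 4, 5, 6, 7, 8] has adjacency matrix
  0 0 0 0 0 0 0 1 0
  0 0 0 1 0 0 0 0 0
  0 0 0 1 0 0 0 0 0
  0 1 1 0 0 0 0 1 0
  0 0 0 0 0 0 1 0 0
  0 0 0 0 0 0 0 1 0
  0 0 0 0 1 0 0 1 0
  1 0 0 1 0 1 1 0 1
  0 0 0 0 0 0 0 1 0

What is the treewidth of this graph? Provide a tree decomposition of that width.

The largest bag has 2 vertices, giving width 1; this decomposition certifies tw(G) ≤ 1. Since G has at least one edge (e.g. 6–7), it is not an edgeless graph, so tw(G) ≥ 1. Combining the bounds, tw(G) = 1.

Treewidth 1.
Bags: B1 = {6, 7}  B2 = {3, 7}  B3 = {0, 7}  B4 = {2, 3}  B5 = {7, 8}  B6 = {4, 6}  B7 = {1, 3}  B8 = {5, 7}
Tree: B1–B2, B1–B3, B2–B4, B2–B5, B1–B6, B2–B7, B1–B8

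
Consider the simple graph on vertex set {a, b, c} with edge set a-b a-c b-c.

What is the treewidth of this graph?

2

A width-2 tree decomposition is:
Bags: B1 = {a, b, c}
Tree: (single bag)
A single bag containing all 3 vertices is trivially a valid decomposition of width 2. For the lower bound, the 3 vertices {a, b, c} are pairwise adjacent, and any tree decomposition puts a clique entirely inside one bag — forcing width ≥ 2. The upper and lower bounds meet at 2, so that is the treewidth.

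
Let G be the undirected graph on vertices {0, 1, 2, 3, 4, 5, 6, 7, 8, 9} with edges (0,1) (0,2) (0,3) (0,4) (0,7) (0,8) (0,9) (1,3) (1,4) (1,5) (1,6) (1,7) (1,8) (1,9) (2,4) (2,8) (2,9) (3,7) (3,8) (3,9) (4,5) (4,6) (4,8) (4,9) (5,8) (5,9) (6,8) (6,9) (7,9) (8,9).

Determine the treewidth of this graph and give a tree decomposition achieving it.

Each bag holds 5 vertices, so the decomposition has width 4, which upper-bounds the treewidth. Conversely, {0, 1, 3, 8, 9} is a clique of size 5, and the vertices of any clique must share a bag in every tree decomposition; so some bag has ≥ 5 vertices and tw(G) ≥ 4. Hence tw(G) = 4 exactly.

Treewidth 4.
One optimal decomposition is:
Bags: B1 = {0, 2, 4, 8, 9}  B2 = {0, 1, 4, 8, 9}  B3 = {0, 1, 3, 8, 9}  B4 = {1, 4, 5, 8, 9}  B5 = {1, 4, 6, 8, 9}  B6 = {0, 1, 3, 7, 9}
Tree: B1–B2, B2–B3, B2–B4, B2–B5, B3–B6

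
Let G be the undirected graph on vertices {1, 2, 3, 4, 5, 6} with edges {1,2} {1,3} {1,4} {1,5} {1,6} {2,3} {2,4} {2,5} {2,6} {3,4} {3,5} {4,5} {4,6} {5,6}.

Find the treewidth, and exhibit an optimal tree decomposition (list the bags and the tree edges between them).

Treewidth 4.
One such decomposition:
Bags: B1 = {1, 2, 4, 5, 6}  B2 = {1, 2, 3, 4, 5}
Tree: B1–B2

Every bag has size at most 5, so the width is 5 − 1 = 4 and tw(G) ≤ 4. Conversely, {1, 2, 3, 4, 5} is a clique of size 5, and the vertices of any clique must share a bag in every tree decomposition; so some bag has ≥ 5 vertices and tw(G) ≥ 4. Combining the bounds, tw(G) = 4.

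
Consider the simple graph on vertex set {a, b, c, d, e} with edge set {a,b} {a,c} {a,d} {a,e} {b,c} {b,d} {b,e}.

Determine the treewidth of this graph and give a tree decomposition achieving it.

Treewidth 2.
One such decomposition:
Bags: B1 = {a, b, c}  B2 = {a, b, d}  B3 = {a, b, e}
Tree: B1–B2, B2–B3

The largest bag has 3 vertices, giving width 2; this decomposition certifies tw(G) ≤ 2. For the lower bound, the 3 vertices {a, b, d} are pairwise adjacent, and any tree decomposition puts a clique entirely inside one bag — forcing width ≥ 2. The upper and lower bounds meet at 2, so that is the treewidth.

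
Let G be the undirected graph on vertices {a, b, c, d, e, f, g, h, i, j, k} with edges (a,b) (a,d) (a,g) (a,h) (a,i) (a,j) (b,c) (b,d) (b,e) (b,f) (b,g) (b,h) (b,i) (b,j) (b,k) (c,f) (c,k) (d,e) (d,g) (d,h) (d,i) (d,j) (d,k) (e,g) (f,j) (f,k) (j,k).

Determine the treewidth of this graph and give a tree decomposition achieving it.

Every bag has size at most 4, so the width is 4 − 1 = 3 and tw(G) ≤ 3. For the lower bound, the 4 vertices {b, d, e, g} are pairwise adjacent, and any tree decomposition puts a clique entirely inside one bag — forcing width ≥ 3. The upper and lower bounds meet at 3, so that is the treewidth.

Treewidth 3.
One such decomposition:
Bags: B1 = {b, d, j, k}  B2 = {a, b, d, j}  B3 = {a, b, d, h}  B4 = {b, f, j, k}  B5 = {b, c, f, k}  B6 = {a, b, d, g}  B7 = {b, d, e, g}  B8 = {a, b, d, i}
Tree: B1–B2, B2–B3, B1–B4, B4–B5, B2–B6, B6–B7, B3–B8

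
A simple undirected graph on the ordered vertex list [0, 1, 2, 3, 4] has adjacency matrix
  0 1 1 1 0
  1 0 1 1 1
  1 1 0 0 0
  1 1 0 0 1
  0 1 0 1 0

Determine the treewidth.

A width-2 tree decomposition is:
Bags: B1 = {0, 1, 3}  B2 = {0, 1, 2}  B3 = {1, 3, 4}
Tree: B1–B2, B1–B3
The largest bag has 3 vertices, giving width 2; this decomposition certifies tw(G) ≤ 2. Conversely, {0, 1, 2} is a clique of size 3, and the vertices of any clique must share a bag in every tree decomposition; so some bag has ≥ 3 vertices and tw(G) ≥ 2. Hence tw(G) = 2 exactly.

2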